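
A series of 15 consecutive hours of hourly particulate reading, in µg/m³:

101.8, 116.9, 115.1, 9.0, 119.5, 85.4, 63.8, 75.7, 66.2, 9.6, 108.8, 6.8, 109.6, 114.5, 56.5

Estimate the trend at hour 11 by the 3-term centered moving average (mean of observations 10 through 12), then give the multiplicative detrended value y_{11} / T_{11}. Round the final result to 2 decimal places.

Trend T_11 = (9.6 + 108.8 + 6.8) / 3 = 125.2/3 = 41.7333
Ratio to trend: 108.8 / 41.7333 = 2.61

2.61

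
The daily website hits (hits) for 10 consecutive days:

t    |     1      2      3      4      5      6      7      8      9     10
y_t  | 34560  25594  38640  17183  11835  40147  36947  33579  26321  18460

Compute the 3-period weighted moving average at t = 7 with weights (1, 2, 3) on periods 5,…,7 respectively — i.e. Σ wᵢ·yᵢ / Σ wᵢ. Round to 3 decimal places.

33828.333

Weighted sum: 1·11835 + 2·40147 + 3·36947 = 11835 + 80294 + 110841 = 202970
Weight total: 1 + 2 + 3 = 6
WMA = 202970 / 6 = 33828.333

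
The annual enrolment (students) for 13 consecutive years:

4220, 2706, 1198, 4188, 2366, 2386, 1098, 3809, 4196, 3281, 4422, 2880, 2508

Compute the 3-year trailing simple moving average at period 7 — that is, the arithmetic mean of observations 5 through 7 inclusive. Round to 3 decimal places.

Sum of periods 5–7: 2366 + 2386 + 1098 = 5850
Divide by 3: 5850 / 3 = 1950.000

1950.000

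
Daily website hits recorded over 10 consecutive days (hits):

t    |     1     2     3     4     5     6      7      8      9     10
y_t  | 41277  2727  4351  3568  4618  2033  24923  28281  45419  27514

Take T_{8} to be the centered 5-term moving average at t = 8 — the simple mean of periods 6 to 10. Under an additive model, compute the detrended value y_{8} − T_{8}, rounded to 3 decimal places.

Trend T_8 = (2033 + 24923 + 28281 + 45419 + 27514) / 5 = 128170/5 = 25634.00000
Detrended value: 28281 − 25634.00000 = 2647.000

2647.000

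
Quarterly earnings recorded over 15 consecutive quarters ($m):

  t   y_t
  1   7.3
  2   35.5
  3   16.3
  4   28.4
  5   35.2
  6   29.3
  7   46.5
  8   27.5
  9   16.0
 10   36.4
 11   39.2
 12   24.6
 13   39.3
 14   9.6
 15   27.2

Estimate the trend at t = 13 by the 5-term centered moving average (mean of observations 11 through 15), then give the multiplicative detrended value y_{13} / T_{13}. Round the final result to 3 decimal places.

1.405

Trend T_13 = (39.2 + 24.6 + 39.3 + 9.6 + 27.2) / 5 = 139.9/5 = 27.98000
Ratio to trend: 39.3 / 27.98000 = 1.405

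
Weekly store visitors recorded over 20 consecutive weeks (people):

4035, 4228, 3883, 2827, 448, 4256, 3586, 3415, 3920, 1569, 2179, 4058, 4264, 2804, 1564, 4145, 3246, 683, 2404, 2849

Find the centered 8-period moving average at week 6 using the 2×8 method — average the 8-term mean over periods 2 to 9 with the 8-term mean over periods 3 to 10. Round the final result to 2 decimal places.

3154.19

Sum over 2–9: 4228 + 3883 + 2827 + 448 + 4256 + 3586 + 3415 + 3920 = 26563
Sum over 3–10: 3883 + 2827 + 448 + 4256 + 3586 + 3415 + 3920 + 1569 = 23904
CMA at t=6 = (26563 + 23904) / (2·8) = 50467 / 16 = 3154.19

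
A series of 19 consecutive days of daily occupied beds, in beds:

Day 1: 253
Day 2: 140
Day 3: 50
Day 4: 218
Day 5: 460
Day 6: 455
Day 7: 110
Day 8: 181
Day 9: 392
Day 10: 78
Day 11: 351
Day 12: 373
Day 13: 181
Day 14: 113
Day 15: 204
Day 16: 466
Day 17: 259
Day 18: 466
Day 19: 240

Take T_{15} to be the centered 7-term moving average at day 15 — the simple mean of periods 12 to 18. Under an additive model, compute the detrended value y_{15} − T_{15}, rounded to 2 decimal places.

-90.57

Trend T_15 = (373 + 181 + 113 + 204 + 466 + 259 + 466) / 7 = 2062/7 = 294.5714
Detrended value: 204 − 294.5714 = -90.57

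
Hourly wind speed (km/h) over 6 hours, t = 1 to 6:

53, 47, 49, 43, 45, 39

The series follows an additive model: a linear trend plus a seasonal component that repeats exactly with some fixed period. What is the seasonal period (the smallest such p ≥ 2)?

First differences y_{t+1} − y_t: -6, 2, -6, 2, -6, …
The difference pattern repeats every 2 terms and not for any smaller step, so p = 2.

2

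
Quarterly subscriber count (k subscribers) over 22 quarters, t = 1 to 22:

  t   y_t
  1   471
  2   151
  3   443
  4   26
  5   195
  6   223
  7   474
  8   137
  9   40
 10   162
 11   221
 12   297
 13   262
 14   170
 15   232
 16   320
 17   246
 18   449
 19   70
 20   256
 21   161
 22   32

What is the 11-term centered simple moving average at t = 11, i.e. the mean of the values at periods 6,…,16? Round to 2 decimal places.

Sum of periods 6–16: 223 + 474 + 137 + 40 + 162 + 221 + 297 + 262 + 170 + 232 + 320 = 2538
Divide by 11: 2538 / 11 = 230.73

230.73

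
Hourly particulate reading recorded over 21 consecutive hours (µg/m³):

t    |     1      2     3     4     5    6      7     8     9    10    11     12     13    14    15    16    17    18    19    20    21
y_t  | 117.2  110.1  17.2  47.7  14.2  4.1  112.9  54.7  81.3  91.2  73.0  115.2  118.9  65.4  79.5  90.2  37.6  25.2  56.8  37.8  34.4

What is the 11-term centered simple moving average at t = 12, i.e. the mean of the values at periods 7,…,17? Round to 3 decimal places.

83.627

Sum of periods 7–17: 112.9 + 54.7 + 81.3 + 91.2 + 73.0 + 115.2 + 118.9 + 65.4 + 79.5 + 90.2 + 37.6 = 919.9
Divide by 11: 919.9 / 11 = 83.627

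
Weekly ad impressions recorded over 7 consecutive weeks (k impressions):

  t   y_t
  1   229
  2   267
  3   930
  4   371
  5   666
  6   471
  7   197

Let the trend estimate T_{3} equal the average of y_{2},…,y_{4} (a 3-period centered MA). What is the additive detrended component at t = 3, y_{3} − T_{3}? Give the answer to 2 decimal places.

407.33

Trend T_3 = (267 + 930 + 371) / 3 = 1568/3 = 522.6667
Detrended value: 930 − 522.6667 = 407.33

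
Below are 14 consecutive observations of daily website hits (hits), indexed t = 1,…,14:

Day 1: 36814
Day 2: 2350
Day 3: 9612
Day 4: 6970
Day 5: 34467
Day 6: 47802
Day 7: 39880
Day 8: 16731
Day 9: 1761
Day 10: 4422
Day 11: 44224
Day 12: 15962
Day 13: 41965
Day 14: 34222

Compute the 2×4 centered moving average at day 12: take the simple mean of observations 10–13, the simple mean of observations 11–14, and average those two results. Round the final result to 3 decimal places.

30368.250

Sum over 10–13: 4422 + 44224 + 15962 + 41965 = 106573
Sum over 11–14: 44224 + 15962 + 41965 + 34222 = 136373
CMA at t=12 = (106573 + 136373) / (2·4) = 242946 / 8 = 30368.250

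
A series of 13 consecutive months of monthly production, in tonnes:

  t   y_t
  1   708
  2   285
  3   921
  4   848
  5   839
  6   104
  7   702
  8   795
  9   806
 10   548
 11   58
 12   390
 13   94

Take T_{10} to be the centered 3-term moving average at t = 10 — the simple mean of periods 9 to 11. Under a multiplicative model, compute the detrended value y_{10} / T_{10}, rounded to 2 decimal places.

1.16

Trend T_10 = (806 + 548 + 58) / 3 = 1412/3 = 470.6667
Ratio to trend: 548 / 470.6667 = 1.16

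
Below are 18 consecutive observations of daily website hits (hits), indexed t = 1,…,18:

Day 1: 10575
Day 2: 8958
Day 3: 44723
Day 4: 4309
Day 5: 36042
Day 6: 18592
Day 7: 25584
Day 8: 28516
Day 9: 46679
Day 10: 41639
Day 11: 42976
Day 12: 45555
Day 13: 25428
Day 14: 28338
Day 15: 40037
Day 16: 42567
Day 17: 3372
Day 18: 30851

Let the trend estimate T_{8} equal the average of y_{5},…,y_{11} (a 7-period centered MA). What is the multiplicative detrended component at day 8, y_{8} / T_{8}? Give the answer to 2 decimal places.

0.83

Trend T_8 = (36042 + 18592 + 25584 + 28516 + 46679 + 41639 + 42976) / 7 = 240028/7 = 34289.7143
Ratio to trend: 28516 / 34289.7143 = 0.83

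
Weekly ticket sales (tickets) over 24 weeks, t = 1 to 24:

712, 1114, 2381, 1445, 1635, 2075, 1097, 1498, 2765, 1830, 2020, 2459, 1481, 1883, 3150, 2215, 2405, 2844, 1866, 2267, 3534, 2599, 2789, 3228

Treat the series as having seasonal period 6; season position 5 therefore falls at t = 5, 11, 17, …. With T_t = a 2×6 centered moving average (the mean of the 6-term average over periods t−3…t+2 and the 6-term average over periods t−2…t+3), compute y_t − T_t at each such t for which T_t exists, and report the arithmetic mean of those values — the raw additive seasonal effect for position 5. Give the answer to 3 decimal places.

Season position 5 occurs at t = 5, 11, 17 (where T_t is defined).
t=5: T_5 = 1656.50000; y_5 − T_5 = 1635 − 1656.50000 = -21.50000
t=11: T_11 = 2040.91667; y_11 − T_11 = 2020 − 2040.91667 = -20.91667
t=17: T_17 = 2425.83333; y_17 − T_17 = 2405 − 2425.83333 = -20.83333
Mean deviation: (-21.50000 + -20.91667 + -20.83333) / 3 = -21.083

-21.083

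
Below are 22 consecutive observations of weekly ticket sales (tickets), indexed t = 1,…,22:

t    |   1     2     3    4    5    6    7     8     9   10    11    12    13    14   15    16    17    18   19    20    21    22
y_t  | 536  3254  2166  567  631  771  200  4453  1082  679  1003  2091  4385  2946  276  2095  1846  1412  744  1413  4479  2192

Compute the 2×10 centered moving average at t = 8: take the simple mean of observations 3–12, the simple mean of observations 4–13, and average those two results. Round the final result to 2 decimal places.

1475.25

Sum over 3–12: 2166 + 567 + 631 + 771 + 200 + 4453 + 1082 + 679 + 1003 + 2091 = 13643
Sum over 4–13: 567 + 631 + 771 + 200 + 4453 + 1082 + 679 + 1003 + 2091 + 4385 = 15862
CMA at t=8 = (13643 + 15862) / (2·10) = 29505 / 20 = 1475.25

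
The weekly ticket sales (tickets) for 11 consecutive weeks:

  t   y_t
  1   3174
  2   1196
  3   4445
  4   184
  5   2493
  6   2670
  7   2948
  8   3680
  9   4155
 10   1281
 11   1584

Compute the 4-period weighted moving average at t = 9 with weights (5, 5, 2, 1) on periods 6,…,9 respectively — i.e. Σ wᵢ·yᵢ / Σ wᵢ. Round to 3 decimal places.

3046.538

Weighted sum: 5·2670 + 5·2948 + 2·3680 + 1·4155 = 13350 + 14740 + 7360 + 4155 = 39605
Weight total: 5 + 5 + 2 + 1 = 13
WMA = 39605 / 13 = 3046.538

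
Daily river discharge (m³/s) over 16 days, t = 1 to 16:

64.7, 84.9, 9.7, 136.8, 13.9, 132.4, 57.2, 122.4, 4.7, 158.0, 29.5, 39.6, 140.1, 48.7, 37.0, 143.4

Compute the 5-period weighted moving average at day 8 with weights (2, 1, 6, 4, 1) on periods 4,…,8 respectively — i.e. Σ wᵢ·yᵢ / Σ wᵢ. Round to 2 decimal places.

102.36

Weighted sum: 2·136.8 + 1·13.9 + 6·132.4 + 4·57.2 + 1·122.4 = 273.6 + 13.9 + 794.4 + 228.8 + 122.4 = 1433.1
Weight total: 2 + 1 + 6 + 4 + 1 = 14
WMA = 1433.1 / 14 = 102.36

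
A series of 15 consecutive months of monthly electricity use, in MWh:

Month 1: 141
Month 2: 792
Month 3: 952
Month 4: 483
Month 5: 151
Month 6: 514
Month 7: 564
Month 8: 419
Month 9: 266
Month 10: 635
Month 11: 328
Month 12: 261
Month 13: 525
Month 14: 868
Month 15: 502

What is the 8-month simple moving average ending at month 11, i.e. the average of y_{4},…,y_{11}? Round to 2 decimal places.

Sum of periods 4–11: 483 + 151 + 514 + 564 + 419 + 266 + 635 + 328 = 3360
Divide by 8: 3360 / 8 = 420.00

420.00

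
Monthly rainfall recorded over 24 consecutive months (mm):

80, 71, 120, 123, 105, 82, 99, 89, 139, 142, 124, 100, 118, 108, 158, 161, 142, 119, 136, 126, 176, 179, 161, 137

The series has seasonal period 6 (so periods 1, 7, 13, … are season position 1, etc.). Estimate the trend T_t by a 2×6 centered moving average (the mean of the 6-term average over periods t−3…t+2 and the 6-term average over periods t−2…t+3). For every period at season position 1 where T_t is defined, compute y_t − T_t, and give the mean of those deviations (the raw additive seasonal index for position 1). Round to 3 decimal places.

Season position 1 occurs at t = 7, 13, 19 (where T_t is defined).
t=7: T_7 = 107.75000; y_7 − T_7 = 99 − 107.75000 = -8.75000
t=13: T_13 = 126.58333; y_13 − T_13 = 118 − 126.58333 = -8.58333
t=19: T_19 = 144.83333; y_19 − T_19 = 136 − 144.83333 = -8.83333
Mean deviation: (-8.75000 + -8.58333 + -8.83333) / 3 = -8.722

-8.722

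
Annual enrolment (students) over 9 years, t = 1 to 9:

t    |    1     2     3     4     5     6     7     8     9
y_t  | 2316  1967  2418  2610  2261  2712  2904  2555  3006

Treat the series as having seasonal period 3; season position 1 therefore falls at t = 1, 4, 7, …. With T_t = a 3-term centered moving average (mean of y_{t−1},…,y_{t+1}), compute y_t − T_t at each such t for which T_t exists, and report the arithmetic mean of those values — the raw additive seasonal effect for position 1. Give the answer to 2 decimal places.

180.33

Season position 1 occurs at t = 4, 7 (where T_t is defined).
t=4: T_4 = 2429.6667; y_4 − T_4 = 2610 − 2429.6667 = 180.3333
t=7: T_7 = 2723.6667; y_7 − T_7 = 2904 − 2723.6667 = 180.3333
Mean deviation: (180.3333 + 180.3333) / 2 = 180.33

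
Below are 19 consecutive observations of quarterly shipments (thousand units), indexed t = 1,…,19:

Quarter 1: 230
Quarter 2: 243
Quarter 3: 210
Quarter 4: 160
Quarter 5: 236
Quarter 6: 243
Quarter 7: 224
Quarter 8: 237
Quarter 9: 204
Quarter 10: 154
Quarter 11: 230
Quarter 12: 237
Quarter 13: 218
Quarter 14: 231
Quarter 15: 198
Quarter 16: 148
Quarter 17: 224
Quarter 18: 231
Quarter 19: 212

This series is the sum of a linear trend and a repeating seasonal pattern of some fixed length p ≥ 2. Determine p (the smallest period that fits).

6

First differences y_{t+1} − y_t: 13, -33, -50, 76, 7, -19, 13, -33, -50, 76, 7, -19, 13, -33, …
The difference pattern repeats every 6 terms and not for any smaller step, so p = 6.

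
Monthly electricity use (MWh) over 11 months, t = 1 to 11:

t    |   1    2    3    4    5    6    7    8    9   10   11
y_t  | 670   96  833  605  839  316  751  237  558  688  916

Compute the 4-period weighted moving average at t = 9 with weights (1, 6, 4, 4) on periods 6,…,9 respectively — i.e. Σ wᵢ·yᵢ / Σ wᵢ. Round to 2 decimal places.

533.47

Weighted sum: 1·316 + 6·751 + 4·237 + 4·558 = 316 + 4506 + 948 + 2232 = 8002
Weight total: 1 + 6 + 4 + 4 = 15
WMA = 8002 / 15 = 533.47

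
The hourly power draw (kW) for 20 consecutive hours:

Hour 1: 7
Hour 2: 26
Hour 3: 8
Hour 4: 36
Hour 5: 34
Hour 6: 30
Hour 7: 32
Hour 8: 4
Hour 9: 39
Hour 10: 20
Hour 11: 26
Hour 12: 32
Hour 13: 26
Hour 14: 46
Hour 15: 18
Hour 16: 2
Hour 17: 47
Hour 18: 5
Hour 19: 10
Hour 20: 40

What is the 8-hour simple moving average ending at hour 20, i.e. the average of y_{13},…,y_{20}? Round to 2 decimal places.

Sum of periods 13–20: 26 + 46 + 18 + 2 + 47 + 5 + 10 + 40 = 194
Divide by 8: 194 / 8 = 24.25

24.25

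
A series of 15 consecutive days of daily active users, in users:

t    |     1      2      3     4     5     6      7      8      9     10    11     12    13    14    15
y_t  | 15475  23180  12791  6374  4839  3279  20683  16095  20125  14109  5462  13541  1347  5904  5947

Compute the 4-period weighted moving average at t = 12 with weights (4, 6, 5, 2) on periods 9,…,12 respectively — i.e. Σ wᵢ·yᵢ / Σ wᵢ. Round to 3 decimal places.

12914.471

Weighted sum: 4·20125 + 6·14109 + 5·5462 + 2·13541 = 80500 + 84654 + 27310 + 27082 = 219546
Weight total: 4 + 6 + 5 + 2 = 17
WMA = 219546 / 17 = 12914.471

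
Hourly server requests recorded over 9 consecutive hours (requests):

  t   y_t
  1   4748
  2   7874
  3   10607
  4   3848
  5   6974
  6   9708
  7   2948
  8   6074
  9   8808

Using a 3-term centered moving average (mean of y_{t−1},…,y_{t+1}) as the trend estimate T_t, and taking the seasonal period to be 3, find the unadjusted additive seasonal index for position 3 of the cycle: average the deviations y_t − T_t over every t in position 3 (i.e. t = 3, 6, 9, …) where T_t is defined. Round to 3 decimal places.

Season position 3 occurs at t = 3, 6 (where T_t is defined).
t=3: T_3 = 7443.00000; y_3 − T_3 = 10607 − 7443.00000 = 3164.00000
t=6: T_6 = 6543.33333; y_6 − T_6 = 9708 − 6543.33333 = 3164.66667
Mean deviation: (3164.00000 + 3164.66667) / 2 = 3164.333

3164.333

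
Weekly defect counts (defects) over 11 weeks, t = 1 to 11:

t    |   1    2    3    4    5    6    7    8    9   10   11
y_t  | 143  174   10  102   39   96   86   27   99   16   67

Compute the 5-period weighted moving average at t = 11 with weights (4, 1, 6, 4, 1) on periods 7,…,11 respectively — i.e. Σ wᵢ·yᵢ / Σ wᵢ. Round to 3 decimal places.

Weighted sum: 4·86 + 1·27 + 6·99 + 4·16 + 1·67 = 344 + 27 + 594 + 64 + 67 = 1096
Weight total: 4 + 1 + 6 + 4 + 1 = 16
WMA = 1096 / 16 = 68.500

68.500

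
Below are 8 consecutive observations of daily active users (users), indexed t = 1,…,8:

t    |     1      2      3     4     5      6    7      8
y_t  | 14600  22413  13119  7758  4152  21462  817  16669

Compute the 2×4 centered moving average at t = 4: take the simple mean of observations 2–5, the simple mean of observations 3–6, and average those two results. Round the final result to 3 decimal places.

Sum over 2–5: 22413 + 13119 + 7758 + 4152 = 47442
Sum over 3–6: 13119 + 7758 + 4152 + 21462 = 46491
CMA at t=4 = (47442 + 46491) / (2·4) = 93933 / 8 = 11741.625

11741.625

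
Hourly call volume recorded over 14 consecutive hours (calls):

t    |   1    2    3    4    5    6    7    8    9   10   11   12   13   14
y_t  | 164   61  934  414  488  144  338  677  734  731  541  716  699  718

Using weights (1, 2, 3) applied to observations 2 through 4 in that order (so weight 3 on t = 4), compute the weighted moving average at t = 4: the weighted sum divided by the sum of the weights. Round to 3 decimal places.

528.500

Weighted sum: 1·61 + 2·934 + 3·414 = 61 + 1868 + 1242 = 3171
Weight total: 1 + 2 + 3 = 6
WMA = 3171 / 6 = 528.500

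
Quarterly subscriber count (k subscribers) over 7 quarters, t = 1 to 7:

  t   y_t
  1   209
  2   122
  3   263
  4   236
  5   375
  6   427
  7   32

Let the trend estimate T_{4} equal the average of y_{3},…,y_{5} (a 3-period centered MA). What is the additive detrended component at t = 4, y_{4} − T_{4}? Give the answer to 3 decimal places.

Trend T_4 = (263 + 236 + 375) / 3 = 874/3 = 291.33333
Detrended value: 236 − 291.33333 = -55.333

-55.333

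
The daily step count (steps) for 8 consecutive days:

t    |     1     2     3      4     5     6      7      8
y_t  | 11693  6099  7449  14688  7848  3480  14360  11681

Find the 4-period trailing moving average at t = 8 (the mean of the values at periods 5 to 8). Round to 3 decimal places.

9342.250

Sum of periods 5–8: 7848 + 3480 + 14360 + 11681 = 37369
Divide by 4: 37369 / 4 = 9342.250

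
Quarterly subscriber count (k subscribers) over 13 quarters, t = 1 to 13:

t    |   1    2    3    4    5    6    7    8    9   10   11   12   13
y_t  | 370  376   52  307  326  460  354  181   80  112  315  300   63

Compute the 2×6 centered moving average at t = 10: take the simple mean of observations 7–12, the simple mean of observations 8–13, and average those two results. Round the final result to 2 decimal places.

199.42

Sum over 7–12: 354 + 181 + 80 + 112 + 315 + 300 = 1342
Sum over 8–13: 181 + 80 + 112 + 315 + 300 + 63 = 1051
CMA at t=10 = (1342 + 1051) / (2·6) = 2393 / 12 = 199.42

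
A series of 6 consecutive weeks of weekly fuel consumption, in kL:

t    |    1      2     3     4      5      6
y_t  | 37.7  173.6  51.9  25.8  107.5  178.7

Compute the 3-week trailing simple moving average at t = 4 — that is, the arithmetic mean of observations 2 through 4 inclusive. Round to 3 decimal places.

Sum of periods 2–4: 173.6 + 51.9 + 25.8 = 251.3
Divide by 3: 251.3 / 3 = 83.767

83.767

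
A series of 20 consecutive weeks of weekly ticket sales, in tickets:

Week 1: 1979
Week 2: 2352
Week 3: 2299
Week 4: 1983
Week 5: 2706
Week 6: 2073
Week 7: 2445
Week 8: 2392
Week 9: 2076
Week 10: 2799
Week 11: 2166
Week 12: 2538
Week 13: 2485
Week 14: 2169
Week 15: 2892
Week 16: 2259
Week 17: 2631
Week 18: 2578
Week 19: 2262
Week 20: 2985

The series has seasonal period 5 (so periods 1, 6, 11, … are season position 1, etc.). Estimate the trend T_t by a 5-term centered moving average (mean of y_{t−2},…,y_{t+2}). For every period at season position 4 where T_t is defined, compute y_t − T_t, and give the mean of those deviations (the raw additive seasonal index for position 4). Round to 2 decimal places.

-299.60

Season position 4 occurs at t = 4, 9, 14 (where T_t is defined).
t=4: T_4 = 2282.6000; y_4 − T_4 = 1983 − 2282.6000 = -299.6000
t=9: T_9 = 2375.6000; y_9 − T_9 = 2076 − 2375.6000 = -299.6000
t=14: T_14 = 2468.6000; y_14 − T_14 = 2169 − 2468.6000 = -299.6000
Mean deviation: (-299.6000 + -299.6000 + -299.6000) / 3 = -299.60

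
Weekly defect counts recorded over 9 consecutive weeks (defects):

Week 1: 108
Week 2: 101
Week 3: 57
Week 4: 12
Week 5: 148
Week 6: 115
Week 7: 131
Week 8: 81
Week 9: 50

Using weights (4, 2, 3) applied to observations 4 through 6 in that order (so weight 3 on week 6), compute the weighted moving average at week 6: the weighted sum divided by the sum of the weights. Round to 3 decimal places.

Weighted sum: 4·12 + 2·148 + 3·115 = 48 + 296 + 345 = 689
Weight total: 4 + 2 + 3 = 9
WMA = 689 / 9 = 76.556

76.556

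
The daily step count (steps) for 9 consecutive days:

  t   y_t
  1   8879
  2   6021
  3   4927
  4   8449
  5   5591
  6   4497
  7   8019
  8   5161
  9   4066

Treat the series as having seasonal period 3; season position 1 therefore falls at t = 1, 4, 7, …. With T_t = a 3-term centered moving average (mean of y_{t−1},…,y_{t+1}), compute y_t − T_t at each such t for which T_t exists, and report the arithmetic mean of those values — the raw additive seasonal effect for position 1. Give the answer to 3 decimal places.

Season position 1 occurs at t = 4, 7 (where T_t is defined).
t=4: T_4 = 6322.33333; y_4 − T_4 = 8449 − 6322.33333 = 2126.66667
t=7: T_7 = 5892.33333; y_7 − T_7 = 8019 − 5892.33333 = 2126.66667
Mean deviation: (2126.66667 + 2126.66667) / 2 = 2126.667

2126.667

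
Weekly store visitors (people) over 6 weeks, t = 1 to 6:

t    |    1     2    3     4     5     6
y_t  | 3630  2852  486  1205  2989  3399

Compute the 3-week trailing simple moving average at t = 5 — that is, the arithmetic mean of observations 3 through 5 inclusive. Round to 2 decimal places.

1560.00

Sum of periods 3–5: 486 + 1205 + 2989 = 4680
Divide by 3: 4680 / 3 = 1560.00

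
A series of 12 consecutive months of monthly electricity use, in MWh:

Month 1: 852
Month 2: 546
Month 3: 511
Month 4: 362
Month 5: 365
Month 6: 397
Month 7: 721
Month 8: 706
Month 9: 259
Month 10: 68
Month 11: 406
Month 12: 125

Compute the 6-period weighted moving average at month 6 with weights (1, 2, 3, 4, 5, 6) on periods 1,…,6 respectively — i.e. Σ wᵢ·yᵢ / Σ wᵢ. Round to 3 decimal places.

434.857

Weighted sum: 1·852 + 2·546 + 3·511 + 4·362 + 5·365 + 6·397 = 852 + 1092 + 1533 + 1448 + 1825 + 2382 = 9132
Weight total: 1 + 2 + 3 + 4 + 5 + 6 = 21
WMA = 9132 / 21 = 434.857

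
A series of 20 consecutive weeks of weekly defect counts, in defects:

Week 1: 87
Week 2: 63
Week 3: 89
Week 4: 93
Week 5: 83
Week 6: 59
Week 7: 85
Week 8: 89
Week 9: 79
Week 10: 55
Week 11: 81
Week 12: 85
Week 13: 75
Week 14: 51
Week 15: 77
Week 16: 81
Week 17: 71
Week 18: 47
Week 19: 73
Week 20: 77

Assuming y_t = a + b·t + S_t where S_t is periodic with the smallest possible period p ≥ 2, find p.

First differences y_{t+1} − y_t: -24, 26, 4, -10, -24, 26, 4, -10, -24, 26, …
The difference pattern repeats every 4 terms and not for any smaller step, so p = 4.

4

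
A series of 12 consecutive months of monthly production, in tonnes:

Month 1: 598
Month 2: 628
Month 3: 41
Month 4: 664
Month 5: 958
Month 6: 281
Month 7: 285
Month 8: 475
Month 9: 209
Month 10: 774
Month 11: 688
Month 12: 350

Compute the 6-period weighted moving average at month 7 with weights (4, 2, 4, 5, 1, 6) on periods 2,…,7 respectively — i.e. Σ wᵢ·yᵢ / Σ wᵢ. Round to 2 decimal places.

Weighted sum: 4·628 + 2·41 + 4·664 + 5·958 + 1·281 + 6·285 = 2512 + 82 + 2656 + 4790 + 281 + 1710 = 12031
Weight total: 4 + 2 + 4 + 5 + 1 + 6 = 22
WMA = 12031 / 22 = 546.86

546.86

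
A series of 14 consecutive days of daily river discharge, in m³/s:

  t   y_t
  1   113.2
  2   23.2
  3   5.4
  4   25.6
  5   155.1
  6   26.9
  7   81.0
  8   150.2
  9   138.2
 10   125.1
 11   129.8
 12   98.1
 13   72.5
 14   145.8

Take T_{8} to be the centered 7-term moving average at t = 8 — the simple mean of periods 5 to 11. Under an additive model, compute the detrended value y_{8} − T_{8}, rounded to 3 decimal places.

Trend T_8 = (155.1 + 26.9 + 81.0 + 150.2 + 138.2 + 125.1 + 129.8) / 7 = 806.3/7 = 115.18571
Detrended value: 150.2 − 115.18571 = 35.014

35.014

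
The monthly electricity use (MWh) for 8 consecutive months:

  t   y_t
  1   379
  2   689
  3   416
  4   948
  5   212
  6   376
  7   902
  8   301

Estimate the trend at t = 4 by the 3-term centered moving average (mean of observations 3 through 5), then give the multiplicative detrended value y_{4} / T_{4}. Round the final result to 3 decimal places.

1.805

Trend T_4 = (416 + 948 + 212) / 3 = 1576/3 = 525.33333
Ratio to trend: 948 / 525.33333 = 1.805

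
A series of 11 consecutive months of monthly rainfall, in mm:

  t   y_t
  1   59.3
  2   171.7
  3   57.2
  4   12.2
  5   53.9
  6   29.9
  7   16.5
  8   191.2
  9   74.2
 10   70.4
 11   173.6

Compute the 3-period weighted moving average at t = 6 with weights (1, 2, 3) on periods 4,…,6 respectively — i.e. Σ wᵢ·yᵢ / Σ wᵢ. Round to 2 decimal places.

34.95

Weighted sum: 1·12.2 + 2·53.9 + 3·29.9 = 12.2 + 107.8 + 89.7 = 209.7
Weight total: 1 + 2 + 3 = 6
WMA = 209.7 / 6 = 34.95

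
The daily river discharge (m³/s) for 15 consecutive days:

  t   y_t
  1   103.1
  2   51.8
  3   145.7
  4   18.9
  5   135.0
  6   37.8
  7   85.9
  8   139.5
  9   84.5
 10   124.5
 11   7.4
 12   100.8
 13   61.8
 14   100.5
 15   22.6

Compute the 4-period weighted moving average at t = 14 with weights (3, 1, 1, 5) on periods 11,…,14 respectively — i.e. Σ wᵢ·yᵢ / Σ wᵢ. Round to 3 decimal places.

Weighted sum: 3·7.4 + 1·100.8 + 1·61.8 + 5·100.5 = 22.2 + 100.8 + 61.8 + 502.5 = 687.3
Weight total: 3 + 1 + 1 + 5 = 10
WMA = 687.3 / 10 = 68.730

68.730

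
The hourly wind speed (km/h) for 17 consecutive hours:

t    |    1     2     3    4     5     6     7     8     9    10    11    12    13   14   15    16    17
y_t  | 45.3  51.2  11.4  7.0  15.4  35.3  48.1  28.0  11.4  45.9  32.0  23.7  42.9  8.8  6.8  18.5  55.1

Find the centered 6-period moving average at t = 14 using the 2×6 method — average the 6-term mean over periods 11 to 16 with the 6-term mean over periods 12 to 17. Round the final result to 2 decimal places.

Sum over 11–16: 32.0 + 23.7 + 42.9 + 8.8 + 6.8 + 18.5 = 132.7
Sum over 12–17: 23.7 + 42.9 + 8.8 + 6.8 + 18.5 + 55.1 = 155.8
CMA at t=14 = (132.7 + 155.8) / (2·6) = 288.5 / 12 = 24.04

24.04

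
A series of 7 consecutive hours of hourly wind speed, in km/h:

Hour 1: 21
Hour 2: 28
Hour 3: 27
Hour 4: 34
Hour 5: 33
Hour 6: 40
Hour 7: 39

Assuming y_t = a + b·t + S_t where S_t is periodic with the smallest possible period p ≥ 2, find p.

First differences y_{t+1} − y_t: 7, -1, 7, -1, 7, -1, …
The difference pattern repeats every 2 terms and not for any smaller step, so p = 2.

2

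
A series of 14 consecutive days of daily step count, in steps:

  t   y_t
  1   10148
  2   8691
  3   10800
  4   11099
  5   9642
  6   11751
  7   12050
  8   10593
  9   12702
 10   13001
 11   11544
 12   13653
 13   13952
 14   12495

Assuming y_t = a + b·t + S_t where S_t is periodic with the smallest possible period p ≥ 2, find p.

3

First differences y_{t+1} − y_t: -1457, 2109, 299, -1457, 2109, 299, -1457, 2109, …
The difference pattern repeats every 3 terms and not for any smaller step, so p = 3.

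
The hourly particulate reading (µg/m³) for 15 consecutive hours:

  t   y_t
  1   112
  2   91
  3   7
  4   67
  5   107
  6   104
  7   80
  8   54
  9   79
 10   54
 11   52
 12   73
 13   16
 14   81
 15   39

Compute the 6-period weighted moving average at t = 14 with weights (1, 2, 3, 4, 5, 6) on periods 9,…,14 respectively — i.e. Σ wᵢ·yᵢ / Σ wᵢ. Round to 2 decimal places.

57.19

Weighted sum: 1·79 + 2·54 + 3·52 + 4·73 + 5·16 + 6·81 = 79 + 108 + 156 + 292 + 80 + 486 = 1201
Weight total: 1 + 2 + 3 + 4 + 5 + 6 = 21
WMA = 1201 / 21 = 57.19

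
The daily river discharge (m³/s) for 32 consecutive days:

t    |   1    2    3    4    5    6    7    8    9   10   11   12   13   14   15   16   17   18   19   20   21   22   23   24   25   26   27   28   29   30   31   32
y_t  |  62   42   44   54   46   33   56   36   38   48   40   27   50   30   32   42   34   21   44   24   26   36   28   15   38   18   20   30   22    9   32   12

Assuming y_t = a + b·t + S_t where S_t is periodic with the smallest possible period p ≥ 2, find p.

First differences y_{t+1} − y_t: -20, 2, 10, -8, -13, 23, -20, 2, 10, -8, -13, 23, -20, 2, …
The difference pattern repeats every 6 terms and not for any smaller step, so p = 6.

6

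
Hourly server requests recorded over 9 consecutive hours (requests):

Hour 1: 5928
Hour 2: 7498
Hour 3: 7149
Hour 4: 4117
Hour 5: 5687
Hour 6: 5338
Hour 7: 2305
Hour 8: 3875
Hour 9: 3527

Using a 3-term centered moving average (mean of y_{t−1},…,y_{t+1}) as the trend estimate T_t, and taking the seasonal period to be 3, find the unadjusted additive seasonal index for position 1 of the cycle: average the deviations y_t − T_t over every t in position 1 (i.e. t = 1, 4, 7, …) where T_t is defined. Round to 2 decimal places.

Season position 1 occurs at t = 4, 7 (where T_t is defined).
t=4: T_4 = 5651.0000; y_4 − T_4 = 4117 − 5651.0000 = -1534.0000
t=7: T_7 = 3839.3333; y_7 − T_7 = 2305 − 3839.3333 = -1534.3333
Mean deviation: (-1534.0000 + -1534.3333) / 2 = -1534.17

-1534.17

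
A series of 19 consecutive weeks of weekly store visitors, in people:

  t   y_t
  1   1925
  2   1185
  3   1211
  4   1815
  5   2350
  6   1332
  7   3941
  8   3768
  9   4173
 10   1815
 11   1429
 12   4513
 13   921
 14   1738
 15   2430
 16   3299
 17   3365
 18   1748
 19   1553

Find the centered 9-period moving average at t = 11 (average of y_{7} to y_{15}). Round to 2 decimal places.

2747.56

Sum of periods 7–15: 3941 + 3768 + 4173 + 1815 + 1429 + 4513 + 921 + 1738 + 2430 = 24728
Divide by 9: 24728 / 9 = 2747.56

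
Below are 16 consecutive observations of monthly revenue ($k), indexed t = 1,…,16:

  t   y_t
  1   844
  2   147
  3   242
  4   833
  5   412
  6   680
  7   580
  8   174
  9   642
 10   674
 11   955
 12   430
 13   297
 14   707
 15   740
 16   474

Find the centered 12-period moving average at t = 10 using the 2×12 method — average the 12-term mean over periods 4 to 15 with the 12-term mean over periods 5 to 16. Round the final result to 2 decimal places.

578.71

Sum over 4–15: 833 + 412 + 680 + 580 + 174 + 642 + 674 + 955 + 430 + 297 + 707 + 740 = 7124
Sum over 5–16: 412 + 680 + 580 + 174 + 642 + 674 + 955 + 430 + 297 + 707 + 740 + 474 = 6765
CMA at t=10 = (7124 + 6765) / (2·12) = 13889 / 24 = 578.71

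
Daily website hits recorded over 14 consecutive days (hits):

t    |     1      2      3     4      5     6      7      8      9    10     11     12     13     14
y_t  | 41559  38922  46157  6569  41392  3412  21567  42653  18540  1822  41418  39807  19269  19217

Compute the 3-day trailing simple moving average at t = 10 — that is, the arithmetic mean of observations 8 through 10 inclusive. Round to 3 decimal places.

Sum of periods 8–10: 42653 + 18540 + 1822 = 63015
Divide by 3: 63015 / 3 = 21005.000

21005.000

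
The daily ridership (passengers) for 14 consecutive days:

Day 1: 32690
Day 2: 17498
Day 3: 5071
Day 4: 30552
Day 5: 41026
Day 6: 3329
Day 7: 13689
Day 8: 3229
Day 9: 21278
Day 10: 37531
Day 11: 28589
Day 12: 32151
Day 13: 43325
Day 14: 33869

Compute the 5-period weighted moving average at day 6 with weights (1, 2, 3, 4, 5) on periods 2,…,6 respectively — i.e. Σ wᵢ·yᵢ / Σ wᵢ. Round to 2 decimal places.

20003.00

Weighted sum: 1·17498 + 2·5071 + 3·30552 + 4·41026 + 5·3329 = 17498 + 10142 + 91656 + 164104 + 16645 = 300045
Weight total: 1 + 2 + 3 + 4 + 5 = 15
WMA = 300045 / 15 = 20003.00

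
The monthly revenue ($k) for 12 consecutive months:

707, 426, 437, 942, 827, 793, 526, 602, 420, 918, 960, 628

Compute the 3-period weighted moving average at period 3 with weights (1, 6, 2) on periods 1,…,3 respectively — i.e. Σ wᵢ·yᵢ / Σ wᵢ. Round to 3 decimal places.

Weighted sum: 1·707 + 6·426 + 2·437 = 707 + 2556 + 874 = 4137
Weight total: 1 + 6 + 2 = 9
WMA = 4137 / 9 = 459.667

459.667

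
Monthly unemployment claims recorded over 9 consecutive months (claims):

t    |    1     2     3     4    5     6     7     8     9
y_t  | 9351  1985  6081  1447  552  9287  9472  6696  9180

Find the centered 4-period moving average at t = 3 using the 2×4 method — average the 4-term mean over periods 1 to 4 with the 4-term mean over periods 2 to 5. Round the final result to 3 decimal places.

Sum over 1–4: 9351 + 1985 + 6081 + 1447 = 18864
Sum over 2–5: 1985 + 6081 + 1447 + 552 = 10065
CMA at t=3 = (18864 + 10065) / (2·4) = 28929 / 8 = 3616.125

3616.125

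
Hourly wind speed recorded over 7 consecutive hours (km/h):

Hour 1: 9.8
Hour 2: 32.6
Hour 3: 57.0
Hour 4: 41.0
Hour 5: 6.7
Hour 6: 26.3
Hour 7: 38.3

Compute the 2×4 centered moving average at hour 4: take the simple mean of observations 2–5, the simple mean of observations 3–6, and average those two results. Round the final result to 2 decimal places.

Sum over 2–5: 32.6 + 57.0 + 41.0 + 6.7 = 137.3
Sum over 3–6: 57.0 + 41.0 + 6.7 + 26.3 = 131.0
CMA at t=4 = (137.3 + 131.0) / (2·4) = 268.3 / 8 = 33.54

33.54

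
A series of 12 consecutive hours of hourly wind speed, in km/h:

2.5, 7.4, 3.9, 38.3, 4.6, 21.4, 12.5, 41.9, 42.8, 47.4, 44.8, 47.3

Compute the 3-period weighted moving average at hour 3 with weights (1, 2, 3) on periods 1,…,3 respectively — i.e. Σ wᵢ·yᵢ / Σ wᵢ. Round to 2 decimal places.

Weighted sum: 1·2.5 + 2·7.4 + 3·3.9 = 2.5 + 14.8 + 11.7 = 29.0
Weight total: 1 + 2 + 3 = 6
WMA = 29.0 / 6 = 4.83

4.83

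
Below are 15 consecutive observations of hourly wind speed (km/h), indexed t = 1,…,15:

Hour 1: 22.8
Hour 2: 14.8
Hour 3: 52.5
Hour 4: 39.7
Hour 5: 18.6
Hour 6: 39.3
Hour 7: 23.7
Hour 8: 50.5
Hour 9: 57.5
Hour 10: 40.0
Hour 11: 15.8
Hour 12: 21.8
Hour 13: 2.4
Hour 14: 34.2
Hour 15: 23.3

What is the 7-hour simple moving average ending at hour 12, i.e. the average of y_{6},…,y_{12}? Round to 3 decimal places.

Sum of periods 6–12: 39.3 + 23.7 + 50.5 + 57.5 + 40.0 + 15.8 + 21.8 = 248.6
Divide by 7: 248.6 / 7 = 35.514

35.514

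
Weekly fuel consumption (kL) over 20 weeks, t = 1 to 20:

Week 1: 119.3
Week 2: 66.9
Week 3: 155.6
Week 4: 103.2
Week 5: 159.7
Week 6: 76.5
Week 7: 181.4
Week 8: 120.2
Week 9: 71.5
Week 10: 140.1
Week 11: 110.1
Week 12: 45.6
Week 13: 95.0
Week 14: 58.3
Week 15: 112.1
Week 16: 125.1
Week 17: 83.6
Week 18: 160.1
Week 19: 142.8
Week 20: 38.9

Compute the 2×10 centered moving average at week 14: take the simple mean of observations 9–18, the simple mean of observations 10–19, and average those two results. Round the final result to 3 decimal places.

103.715

Sum over 9–18: 71.5 + 140.1 + 110.1 + 45.6 + 95.0 + 58.3 + 112.1 + 125.1 + 83.6 + 160.1 = 1001.5
Sum over 10–19: 140.1 + 110.1 + 45.6 + 95.0 + 58.3 + 112.1 + 125.1 + 83.6 + 160.1 + 142.8 = 1072.8
CMA at t=14 = (1001.5 + 1072.8) / (2·10) = 2074.3 / 20 = 103.715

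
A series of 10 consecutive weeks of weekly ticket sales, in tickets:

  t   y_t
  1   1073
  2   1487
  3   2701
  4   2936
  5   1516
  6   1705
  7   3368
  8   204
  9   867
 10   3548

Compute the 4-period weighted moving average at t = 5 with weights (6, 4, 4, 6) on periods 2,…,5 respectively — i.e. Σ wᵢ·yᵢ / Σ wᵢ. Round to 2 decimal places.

Weighted sum: 6·1487 + 4·2701 + 4·2936 + 6·1516 = 8922 + 10804 + 11744 + 9096 = 40566
Weight total: 6 + 4 + 4 + 6 = 20
WMA = 40566 / 20 = 2028.30

2028.30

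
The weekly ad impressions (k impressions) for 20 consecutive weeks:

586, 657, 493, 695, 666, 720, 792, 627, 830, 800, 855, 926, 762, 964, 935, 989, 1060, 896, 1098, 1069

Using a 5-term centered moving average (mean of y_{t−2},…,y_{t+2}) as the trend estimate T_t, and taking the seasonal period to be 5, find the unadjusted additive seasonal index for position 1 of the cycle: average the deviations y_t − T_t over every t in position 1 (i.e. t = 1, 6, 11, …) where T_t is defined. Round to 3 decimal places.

Season position 1 occurs at t = 6, 11, 16 (where T_t is defined).
t=6: T_6 = 700.00000; y_6 − T_6 = 720 − 700.00000 = 20.00000
t=11: T_11 = 834.60000; y_11 − T_11 = 855 − 834.60000 = 20.40000
t=16: T_16 = 968.80000; y_16 − T_16 = 989 − 968.80000 = 20.20000
Mean deviation: (20.00000 + 20.40000 + 20.20000) / 3 = 20.200

20.200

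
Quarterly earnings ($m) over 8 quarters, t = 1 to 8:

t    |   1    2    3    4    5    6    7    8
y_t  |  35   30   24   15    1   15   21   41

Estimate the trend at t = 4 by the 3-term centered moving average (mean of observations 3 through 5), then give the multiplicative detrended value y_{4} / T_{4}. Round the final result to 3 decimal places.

1.125

Trend T_4 = (24 + 15 + 1) / 3 = 40/3 = 13.33333
Ratio to trend: 15 / 13.33333 = 1.125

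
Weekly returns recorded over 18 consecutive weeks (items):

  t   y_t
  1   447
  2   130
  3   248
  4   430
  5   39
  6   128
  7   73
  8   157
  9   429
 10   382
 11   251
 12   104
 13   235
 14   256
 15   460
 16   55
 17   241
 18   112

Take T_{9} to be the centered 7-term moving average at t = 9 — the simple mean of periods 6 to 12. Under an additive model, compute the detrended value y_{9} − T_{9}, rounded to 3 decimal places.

Trend T_9 = (128 + 73 + 157 + 429 + 382 + 251 + 104) / 7 = 1524/7 = 217.71429
Detrended value: 429 − 217.71429 = 211.286

211.286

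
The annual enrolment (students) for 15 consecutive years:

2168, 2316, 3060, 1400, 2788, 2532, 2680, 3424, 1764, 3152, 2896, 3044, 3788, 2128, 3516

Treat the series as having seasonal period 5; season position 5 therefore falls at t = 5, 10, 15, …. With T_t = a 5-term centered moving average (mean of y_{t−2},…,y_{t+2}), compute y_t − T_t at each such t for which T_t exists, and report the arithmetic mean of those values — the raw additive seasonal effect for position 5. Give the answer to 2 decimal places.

296.00

Season position 5 occurs at t = 5, 10 (where T_t is defined).
t=5: T_5 = 2492.0000; y_5 − T_5 = 2788 − 2492.0000 = 296.0000
t=10: T_10 = 2856.0000; y_10 − T_10 = 3152 − 2856.0000 = 296.0000
Mean deviation: (296.0000 + 296.0000) / 2 = 296.00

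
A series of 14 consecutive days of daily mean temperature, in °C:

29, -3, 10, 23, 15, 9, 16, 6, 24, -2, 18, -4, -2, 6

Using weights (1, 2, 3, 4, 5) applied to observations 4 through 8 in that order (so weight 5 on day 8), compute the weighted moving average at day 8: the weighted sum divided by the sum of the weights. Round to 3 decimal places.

11.600

Weighted sum: 1·23 + 2·15 + 3·9 + 4·16 + 5·6 = 23 + 30 + 27 + 64 + 30 = 174
Weight total: 1 + 2 + 3 + 4 + 5 = 15
WMA = 174 / 15 = 11.600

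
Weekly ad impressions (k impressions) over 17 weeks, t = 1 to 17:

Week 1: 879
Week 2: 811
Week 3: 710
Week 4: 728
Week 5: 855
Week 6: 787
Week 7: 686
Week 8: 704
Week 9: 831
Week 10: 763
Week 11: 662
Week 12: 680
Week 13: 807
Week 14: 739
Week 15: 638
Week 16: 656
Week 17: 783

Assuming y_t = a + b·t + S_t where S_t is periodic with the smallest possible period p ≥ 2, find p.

First differences y_{t+1} − y_t: -68, -101, 18, 127, -68, -101, 18, 127, -68, -101, …
The difference pattern repeats every 4 terms and not for any smaller step, so p = 4.

4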